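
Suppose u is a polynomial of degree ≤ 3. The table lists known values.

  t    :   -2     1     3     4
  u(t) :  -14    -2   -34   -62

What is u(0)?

2

Write u(t) = at³ + bt² + ct + d; the 4 given values yield a linear system in the 4 coefficients.
Solving, the leading coefficient vanishes, and u(t) = -4t² + 2.
The constant term is u(0) = 2.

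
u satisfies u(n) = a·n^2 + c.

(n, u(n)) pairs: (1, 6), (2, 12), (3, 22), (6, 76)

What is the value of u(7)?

From u(1) = 6 and u(2) = 12: 1a + c = 6 and 4a + c = 12.
Subtracting: 3a = 6, so a = 2; then c = 6 − 2·1 = 4.
So u(n) = 2n² + 4, and u(7) = 102.

102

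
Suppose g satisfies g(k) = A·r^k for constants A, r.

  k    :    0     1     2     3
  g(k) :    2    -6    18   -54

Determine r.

-3

Consecutive ratio: -6/2 = -3, and 18/(-6) = -3, so r = -3.
Then A·(-3)^0 = 2 gives A = 2, and g(k) = 2·(-3)^k.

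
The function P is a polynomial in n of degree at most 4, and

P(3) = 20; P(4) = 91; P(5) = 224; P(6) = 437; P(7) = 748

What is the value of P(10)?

2449

First differences: 71, 133, 213, 311. Second differences: 62, 80, 98. Third differences: 18, 18.
Level-3 differences are constant, so P has degree 3.
Fitting a degree-3 polynomial gives P(n) = 3n³ - 5n² - 5n - 1.
Then P(10) = 2449.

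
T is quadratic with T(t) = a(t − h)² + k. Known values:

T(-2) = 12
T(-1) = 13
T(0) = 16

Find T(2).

First differences 1, 3; second difference 2 = 2a, so a = 1.
Expanding, the t-coefficient is −2ah = -2h; matching it to the data gives h = -2, and then k = 12.
So T(t) = 1(t + 2)² + 12.
T(2) = 1·4² + 12 = 28.

28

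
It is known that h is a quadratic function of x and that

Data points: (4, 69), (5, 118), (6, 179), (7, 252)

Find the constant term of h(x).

Write h(x) = ax² + bx + c; the 4 given values yield a linear system in the 3 coefficients.
Solving, h(x) = 6x² - 5x - 7.
The constant term is h(0) = -7.

-7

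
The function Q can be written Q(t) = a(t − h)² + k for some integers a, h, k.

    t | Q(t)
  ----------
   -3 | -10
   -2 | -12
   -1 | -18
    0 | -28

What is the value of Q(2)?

-60

First differences -2, -6, -10; second difference -4 = 2a, so a = -2.
Expanding, the t-coefficient is −2ah = 4h; matching it to the data gives h = -3, and then k = -10.
So Q(t) = -2(t + 3)² − 10.
Q(2) = -2·5² − 10 = -60.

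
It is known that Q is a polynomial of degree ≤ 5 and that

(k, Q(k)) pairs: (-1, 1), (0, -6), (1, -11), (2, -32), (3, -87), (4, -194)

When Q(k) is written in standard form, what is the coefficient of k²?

1

First differences: -7, -5, -21, -55, -107. Second differences: 2, -16, -34, -52. Third differences: -18, -18, -18.
Level-3 differences are constant, so Q has degree 3.
Fitting a degree-3 polynomial gives Q(k) = -3k³ + k² - 3k - 6.
The coefficient of k² is 1.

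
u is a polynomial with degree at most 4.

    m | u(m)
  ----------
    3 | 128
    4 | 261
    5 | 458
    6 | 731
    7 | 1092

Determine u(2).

Write u(m) = am^4 + bm³ + cm² + dm + e; the 5 given values yield a linear system in the 5 coefficients.
Solving, the leading coefficient vanishes, and u(m) = 2m³ + 8m² + 3m - 7.
Then u(2) = 47.

47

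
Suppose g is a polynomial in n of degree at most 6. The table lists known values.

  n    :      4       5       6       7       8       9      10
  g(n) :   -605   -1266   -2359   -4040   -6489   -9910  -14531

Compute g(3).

First differences: -661, -1093, -1681, -2449, -3421, -4621. Second differences: -432, -588, -768, -972, -1200. Third differences: -156, -180, -204, -228. Fourth differences: -24, -24, -24.
Level-4 differences are constant, so g has degree 4.
Fitting a degree-4 polynomial gives g(n) = -n^4 - 4n³ - 5n² - 3n - 1.
Then g(3) = -244.

-244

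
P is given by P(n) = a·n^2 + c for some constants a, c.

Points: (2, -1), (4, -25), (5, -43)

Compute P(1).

From P(2) = -1 and P(4) = -25: 4a + c = -1 and 16a + c = -25.
Subtracting: 12a = -24, so a = -2; then c = -1 − (-2)·4 = 7.
So P(n) = -2n² + 7, and P(1) = 5.

5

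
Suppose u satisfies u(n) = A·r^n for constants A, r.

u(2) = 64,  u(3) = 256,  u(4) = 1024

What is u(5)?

4096

Consecutive ratio: 256/64 = 4, and 1024/256 = 4, so r = 4.
Then A·4^2 = 64 gives A = 4, and u(n) = 4·4^n.
u(5) = 4·4^5 = 4096.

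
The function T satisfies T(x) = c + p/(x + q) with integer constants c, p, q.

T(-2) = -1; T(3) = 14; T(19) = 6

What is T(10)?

(T(x) − c)(x + q) = p for each data point; the three points give a linear system in c and q, then p follows.
Solving: c = 5, q = -1, p = 18, so T(x) = 5 + 18/(x − 1).
Then T(10) = 5 + 18/9 = 7.

7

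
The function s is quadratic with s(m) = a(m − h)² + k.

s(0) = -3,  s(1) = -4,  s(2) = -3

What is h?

1

First differences -1, 1; second difference 2 = 2a, so a = 1.
Expanding, the m-coefficient is −2ah = -2h; matching it to the data gives h = 1, and then k = -4.
So s(m) = 1(m − 1)² − 4.
Hence h = 1.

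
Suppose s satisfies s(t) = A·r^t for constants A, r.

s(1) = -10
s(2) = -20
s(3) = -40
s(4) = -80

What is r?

Consecutive ratio: -20/(-10) = 2, and -40/(-20) = 2, so r = 2.
Then A·2^1 = -10 gives A = -5, and s(t) = -5·2^t.

2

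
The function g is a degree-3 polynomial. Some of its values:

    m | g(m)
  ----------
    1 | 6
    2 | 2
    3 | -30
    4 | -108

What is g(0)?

0

Write g(m) = am³ + bm² + cm + d; the 4 given values yield a linear system in the 4 coefficients.
Solving, g(m) = -3m³ + 4m² + 5m.
Then g(0) = 0.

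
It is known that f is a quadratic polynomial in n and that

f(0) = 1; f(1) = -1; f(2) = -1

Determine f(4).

5

Write f(n) = an² + bn + c; the 3 given values yield a linear system in the 3 coefficients.
Solving, f(n) = n² - 3n + 1.
Then f(4) = 5.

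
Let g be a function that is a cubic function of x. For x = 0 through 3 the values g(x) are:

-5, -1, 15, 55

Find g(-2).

-25

Write g(x) = ax³ + bx² + cx + d; the 4 given values yield a linear system in the 4 coefficients.
Solving, g(x) = 2x³ + 2x - 5.
Then g(-2) = -25.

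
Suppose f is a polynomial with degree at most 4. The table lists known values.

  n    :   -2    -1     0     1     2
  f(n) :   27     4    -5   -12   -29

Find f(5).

Write f(n) = an^4 + bn³ + cn² + dn + e; the 5 given values yield a linear system in the 5 coefficients.
Solving, the leading coefficient vanishes, and f(n) = -2n³ + n² - 6n - 5.
Then f(5) = -260.

-260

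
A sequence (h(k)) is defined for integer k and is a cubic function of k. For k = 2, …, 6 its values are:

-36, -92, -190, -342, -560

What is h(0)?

-2

Write h(k) = ak³ + bk² + ck + d; the 5 given values yield a linear system in the 4 coefficients.
Solving, h(k) = -2k³ - 3k² - 3k - 2.
The constant term is h(0) = -2.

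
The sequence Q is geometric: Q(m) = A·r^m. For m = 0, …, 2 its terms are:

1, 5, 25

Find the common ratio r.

5

Consecutive ratio: 5/1 = 5, and 25/5 = 5, so r = 5.
Then A·5^0 = 1 gives A = 1, and Q(m) = 1·5^m.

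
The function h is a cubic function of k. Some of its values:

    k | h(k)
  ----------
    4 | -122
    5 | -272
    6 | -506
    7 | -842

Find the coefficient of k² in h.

3

Write h(k) = ak³ + bk² + ck + d; the 4 given values yield a linear system in the 4 coefficients.
Solving, h(k) = -3k³ + 3k² + 6k - 2.
The coefficient of k² is 3.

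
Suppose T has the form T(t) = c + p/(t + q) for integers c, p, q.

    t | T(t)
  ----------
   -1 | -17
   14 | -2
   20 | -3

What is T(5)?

7

(T(t) − c)(t + q) = p for each data point; the three points give a linear system in c and q, then p follows.
Solving: c = -5, q = -2, p = 36, so T(t) = -5 + 36/(t − 2).
Then T(5) = -5 + 36/3 = 7.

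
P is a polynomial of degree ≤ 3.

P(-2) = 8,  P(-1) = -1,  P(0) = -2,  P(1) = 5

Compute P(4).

Write P(t) = at³ + bt² + ct + d; the 4 given values yield a linear system in the 4 coefficients.
Solving, the leading coefficient vanishes, and P(t) = 4t² + 3t - 2.
Then P(4) = 74.

74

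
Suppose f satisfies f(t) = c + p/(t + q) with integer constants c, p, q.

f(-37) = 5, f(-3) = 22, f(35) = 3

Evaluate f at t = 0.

-32

(f(t) − c)(t + q) = p for each data point; the three points give a linear system in c and q, then p follows.
Solving: c = 4, q = 1, p = -36, so f(t) = 4 − 36/(t + 1).
Then f(0) = 4 − 36/1 = -32.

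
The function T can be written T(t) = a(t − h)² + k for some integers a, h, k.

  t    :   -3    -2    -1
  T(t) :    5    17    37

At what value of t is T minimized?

First differences 12, 20; second difference 8 = 2a, so a = 4.
Expanding, the t-coefficient is −2ah = -8h; matching it to the data gives h = -4, and then k = 1.
So T(t) = 4(t + 4)² + 1.
Hence h = -4.

-4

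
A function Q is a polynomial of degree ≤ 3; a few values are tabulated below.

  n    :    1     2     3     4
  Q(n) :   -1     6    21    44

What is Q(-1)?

First differences: 7, 15, 23. Second differences: 8, 8.
Level-2 differences are constant, so Q has degree 2.
Fitting a degree-2 polynomial gives Q(n) = 4n² - 5n.
Then Q(-1) = 9.

9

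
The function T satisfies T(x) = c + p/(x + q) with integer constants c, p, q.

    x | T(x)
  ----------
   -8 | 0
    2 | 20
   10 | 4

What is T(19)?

(T(x) − c)(x + q) = p for each data point; the three points give a linear system in c and q, then p follows.
Solving: c = 2, q = -1, p = 18, so T(x) = 2 + 18/(x − 1).
Then T(19) = 2 + 18/18 = 3.

3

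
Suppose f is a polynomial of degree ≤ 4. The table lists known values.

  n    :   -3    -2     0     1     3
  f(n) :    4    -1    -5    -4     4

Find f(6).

Write f(n) = an^4 + bn³ + cn² + dn + e; the 5 given values yield a linear system in the 5 coefficients.
Solving, the top 2 coefficients vanish, and f(n) = n² - 5.
Then f(6) = 31.

31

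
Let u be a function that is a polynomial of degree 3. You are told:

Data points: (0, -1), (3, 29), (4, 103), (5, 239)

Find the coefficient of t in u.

Write u(t) = at³ + bt² + ct + d; the 4 given values yield a linear system in the 4 coefficients.
Solving, u(t) = 3t³ - 5t² - 2t - 1.
The coefficient of t is -2.

-2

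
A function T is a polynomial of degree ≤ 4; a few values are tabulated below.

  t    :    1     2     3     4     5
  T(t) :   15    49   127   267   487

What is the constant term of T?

First differences: 34, 78, 140, 220. Second differences: 44, 62, 80. Third differences: 18, 18.
Level-3 differences are constant, so T has degree 3.
Fitting a degree-3 polynomial gives T(t) = 3t³ + 4t² + t + 7.
The constant term is T(0) = 7.

7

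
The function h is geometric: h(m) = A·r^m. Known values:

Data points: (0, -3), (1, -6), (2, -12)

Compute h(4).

-48

Consecutive ratio: -6/(-3) = 2, and -12/(-6) = 2, so r = 2.
Then A·2^0 = -3 gives A = -3, and h(m) = -3·2^m.
h(4) = -3·2^4 = -48.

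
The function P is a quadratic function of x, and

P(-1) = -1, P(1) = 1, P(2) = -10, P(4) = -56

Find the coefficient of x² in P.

-4

Write P(x) = ax² + bx + c; the 4 given values yield a linear system in the 3 coefficients.
Solving, P(x) = -4x² + x + 4.
The coefficient of x² is -4.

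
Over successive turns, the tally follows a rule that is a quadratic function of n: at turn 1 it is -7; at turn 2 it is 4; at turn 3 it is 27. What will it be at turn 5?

109

Write the value at n as Q(n).
Write Q(n) = an² + bn + c; the 3 given values yield a linear system in the 3 coefficients.
Solving, Q(n) = 6n² - 7n - 6.
Then Q(5) = 109.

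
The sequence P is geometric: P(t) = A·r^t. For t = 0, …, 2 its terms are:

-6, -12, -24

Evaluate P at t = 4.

-96

Consecutive ratio: -12/(-6) = 2, and -24/(-12) = 2, so r = 2.
Then A·2^0 = -6 gives A = -6, and P(t) = -6·2^t.
P(4) = -6·2^4 = -96.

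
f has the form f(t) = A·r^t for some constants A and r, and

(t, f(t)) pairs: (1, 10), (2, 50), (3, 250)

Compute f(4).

Consecutive ratio: 50/10 = 5, and 250/50 = 5, so r = 5.
Then A·5^1 = 10 gives A = 2, and f(t) = 2·5^t.
f(4) = 2·5^4 = 1250.

1250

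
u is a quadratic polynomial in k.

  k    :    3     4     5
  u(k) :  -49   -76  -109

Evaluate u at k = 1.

Write u(k) = ak² + bk + c; the 3 given values yield a linear system in the 3 coefficients.
Solving, u(k) = -3k² - 6k - 4.
Then u(1) = -13.

-13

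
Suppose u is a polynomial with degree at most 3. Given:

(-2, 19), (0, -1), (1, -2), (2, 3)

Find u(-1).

Write u(t) = at³ + bt² + ct + d; the 4 given values yield a linear system in the 4 coefficients.
Solving, the leading coefficient vanishes, and u(t) = 3t² - 4t - 1.
Then u(-1) = 6.

6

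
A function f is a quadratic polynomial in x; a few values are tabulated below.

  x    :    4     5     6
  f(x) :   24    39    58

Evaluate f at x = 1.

3

Write f(x) = ax² + bx + c; the 3 given values yield a linear system in the 3 coefficients.
Solving, f(x) = 2x² - 3x + 4.
Then f(1) = 3.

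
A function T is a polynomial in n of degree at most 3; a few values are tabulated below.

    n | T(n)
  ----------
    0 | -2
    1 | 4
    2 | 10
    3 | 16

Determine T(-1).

First differences: 6, 6, 6.
Level-1 differences are constant, so T has degree 1.
Fitting a degree-1 polynomial gives T(n) = 6n - 2.
Then T(-1) = -8.

-8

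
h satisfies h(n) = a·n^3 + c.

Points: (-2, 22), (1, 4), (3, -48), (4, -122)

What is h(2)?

-10

From h(-2) = 22 and h(1) = 4: -8a + c = 22 and 1a + c = 4.
Subtracting: 9a = -18, so a = -2; then c = 22 − (-2)·(-8) = 6.
So h(n) = -2n³ + 6, and h(2) = -10.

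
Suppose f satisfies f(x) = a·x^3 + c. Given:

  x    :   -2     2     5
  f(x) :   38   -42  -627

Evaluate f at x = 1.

-7

From f(-2) = 38 and f(2) = -42: -8a + c = 38 and 8a + c = -42.
Subtracting: 16a = -80, so a = -5; then c = 38 − (-5)·(-8) = -2.
So f(x) = -5x³ − 2, and f(1) = -7.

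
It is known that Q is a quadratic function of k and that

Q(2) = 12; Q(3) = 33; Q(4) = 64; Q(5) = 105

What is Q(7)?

217

First differences: 21, 31, 41. Second differences: 10, 10.
Level-2 differences are constant, so Q has degree 2.
Fitting a degree-2 polynomial gives Q(k) = 5k² - 4k.
Then Q(7) = 217.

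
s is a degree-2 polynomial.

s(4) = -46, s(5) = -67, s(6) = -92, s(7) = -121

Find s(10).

First differences: -21, -25, -29. Second differences: -4, -4.
Level-2 differences are constant, so s has degree 2.
Fitting a degree-2 polynomial gives s(k) = -2k² - 3k - 2.
Then s(10) = -232.

-232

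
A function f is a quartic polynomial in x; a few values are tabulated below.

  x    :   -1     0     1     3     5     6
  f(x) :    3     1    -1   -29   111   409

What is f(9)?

3583

Write f(x) = ax^4 + bx³ + cx² + dx + e; the 6 given values yield a linear system in the 5 coefficients.
Solving, f(x) = x^4 - 4x³ - x² + 2x + 1.
Then f(9) = 3583.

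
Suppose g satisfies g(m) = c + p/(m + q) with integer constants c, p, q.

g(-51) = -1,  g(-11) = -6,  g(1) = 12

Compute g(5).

6

(g(m) − c)(m + q) = p for each data point; the three points give a linear system in c and q, then p follows.
Solving: c = 0, q = 3, p = 48, so g(m) = 48/(m + 3).
Then g(5) = 0 + 48/8 = 6.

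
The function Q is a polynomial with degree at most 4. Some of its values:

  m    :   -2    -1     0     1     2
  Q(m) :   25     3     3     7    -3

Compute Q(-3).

Write Q(m) = am^4 + bm³ + cm² + dm + e; the 5 given values yield a linear system in the 5 coefficients.
Solving, the leading coefficient vanishes, and Q(m) = -3m³ + 2m² + 5m + 3.
Then Q(-3) = 87.

87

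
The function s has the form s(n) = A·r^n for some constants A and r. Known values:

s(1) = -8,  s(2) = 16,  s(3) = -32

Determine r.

-2

Consecutive ratio: 16/(-8) = -2, and -32/16 = -2, so r = -2.
Then A·(-2)^1 = -8 gives A = 4, and s(n) = 4·(-2)^n.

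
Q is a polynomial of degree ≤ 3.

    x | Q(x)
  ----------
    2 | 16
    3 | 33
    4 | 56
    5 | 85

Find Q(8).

208

Write Q(x) = ax³ + bx² + cx + d; the 4 given values yield a linear system in the 4 coefficients.
Solving, the leading coefficient vanishes, and Q(x) = 3x² + 2x.
Then Q(8) = 208.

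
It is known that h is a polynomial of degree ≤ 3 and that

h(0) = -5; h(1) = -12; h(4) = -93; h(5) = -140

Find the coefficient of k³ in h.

0

Write h(k) = ak³ + bk² + ck + d; the 4 given values yield a linear system in the 4 coefficients.
Solving, the leading coefficient vanishes, and h(k) = -5k² - 2k - 5.
The coefficient of k³ is 0.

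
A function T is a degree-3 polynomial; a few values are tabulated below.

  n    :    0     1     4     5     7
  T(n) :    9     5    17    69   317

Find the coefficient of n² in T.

-8

Write T(n) = an³ + bn² + cn + d; the 5 given values yield a linear system in the 4 coefficients.
Solving, T(n) = 2n³ - 8n² + 2n + 9.
The coefficient of n² is -8.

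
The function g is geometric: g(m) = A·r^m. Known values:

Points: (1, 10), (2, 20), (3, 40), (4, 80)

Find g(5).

160

Consecutive ratio: 20/10 = 2, and 40/20 = 2, so r = 2.
Then A·2^1 = 10 gives A = 5, and g(m) = 5·2^m.
g(5) = 5·2^5 = 160.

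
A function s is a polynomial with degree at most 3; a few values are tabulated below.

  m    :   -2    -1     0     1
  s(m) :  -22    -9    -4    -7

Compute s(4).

Write s(m) = am³ + bm² + cm + d; the 4 given values yield a linear system in the 4 coefficients.
Solving, the leading coefficient vanishes, and s(m) = -4m² + m - 4.
Then s(4) = -64.

-64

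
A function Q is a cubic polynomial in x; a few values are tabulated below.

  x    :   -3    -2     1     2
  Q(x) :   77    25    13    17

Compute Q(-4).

Write Q(x) = ax³ + bx² + cx + d; the 4 given values yield a linear system in the 4 coefficients.
Solving, Q(x) = -2x³ + 4x² + 6x + 5.
Then Q(-4) = 173.

173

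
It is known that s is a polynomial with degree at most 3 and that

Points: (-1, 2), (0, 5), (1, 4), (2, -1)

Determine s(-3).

-16

First differences: 3, -1, -5. Second differences: -4, -4.
Level-2 differences are constant, so s has degree 2.
Fitting a degree-2 polynomial gives s(x) = -2x² + x + 5.
Then s(-3) = -16.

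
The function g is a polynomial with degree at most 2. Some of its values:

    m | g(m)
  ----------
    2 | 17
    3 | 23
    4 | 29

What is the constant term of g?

5

First differences: 6, 6.
Level-1 differences are constant, so g has degree 1.
Fitting a degree-1 polynomial gives g(m) = 6m + 5.
The constant term is g(0) = 5.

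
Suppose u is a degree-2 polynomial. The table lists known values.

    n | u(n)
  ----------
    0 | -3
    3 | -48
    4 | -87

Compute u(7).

Write u(n) = an² + bn + c; the 3 given values yield a linear system in the 3 coefficients.
Solving, u(n) = -6n² + 3n - 3.
Then u(7) = -276.

-276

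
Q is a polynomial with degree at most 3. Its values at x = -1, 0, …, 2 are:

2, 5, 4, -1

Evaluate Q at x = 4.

First differences: 3, -1, -5. Second differences: -4, -4.
Level-2 differences are constant, so Q has degree 2.
Fitting a degree-2 polynomial gives Q(x) = -2x² + x + 5.
Then Q(4) = -23.

-23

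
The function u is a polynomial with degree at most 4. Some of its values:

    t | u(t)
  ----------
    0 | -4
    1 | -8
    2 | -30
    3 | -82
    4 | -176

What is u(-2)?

-2

Write u(t) = at^4 + bt³ + ct² + dt + e; the 5 given values yield a linear system in the 5 coefficients.
Solving, the leading coefficient vanishes, and u(t) = -2t³ - 3t² + t - 4.
Then u(-2) = -2.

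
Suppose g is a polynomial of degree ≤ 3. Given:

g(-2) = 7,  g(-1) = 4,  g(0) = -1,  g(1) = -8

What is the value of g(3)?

-28

First differences: -3, -5, -7. Second differences: -2, -2.
Level-2 differences are constant, so g has degree 2.
Fitting a degree-2 polynomial gives g(n) = -n² - 6n - 1.
Then g(3) = -28.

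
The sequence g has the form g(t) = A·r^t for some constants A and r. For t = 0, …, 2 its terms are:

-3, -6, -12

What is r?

2

Consecutive ratio: -6/(-3) = 2, and -12/(-6) = 2, so r = 2.
Then A·2^0 = -3 gives A = -3, and g(t) = -3·2^t.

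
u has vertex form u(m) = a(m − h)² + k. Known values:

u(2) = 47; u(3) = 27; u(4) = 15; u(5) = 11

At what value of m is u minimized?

First differences -20, -12, -4; second difference 8 = 2a, so a = 4.
Expanding, the m-coefficient is −2ah = -8h; matching it to the data gives h = 5, and then k = 11.
So u(m) = 4(m − 5)² + 11.
Hence h = 5.

5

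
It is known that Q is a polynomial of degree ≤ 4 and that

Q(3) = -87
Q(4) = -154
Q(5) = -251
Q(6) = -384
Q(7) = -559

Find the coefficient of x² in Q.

-3

Write Q(x) = ax^4 + bx³ + cx² + dx + e; the 5 given values yield a linear system in the 5 coefficients.
Solving, the leading coefficient vanishes, and Q(x) = -x³ - 3x² - 9x - 6.
The coefficient of x² is -3.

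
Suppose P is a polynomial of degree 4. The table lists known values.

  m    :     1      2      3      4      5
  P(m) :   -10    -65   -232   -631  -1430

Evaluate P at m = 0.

Write P(m) = am^4 + bm³ + cm² + dm + e; the 5 given values yield a linear system in the 5 coefficients.
Solving, P(m) = -2m^4 - 6m² - 7m + 5.
Then P(0) = 5.

5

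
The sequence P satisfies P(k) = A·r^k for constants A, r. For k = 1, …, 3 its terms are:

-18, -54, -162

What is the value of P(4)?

-486

Consecutive ratio: -54/(-18) = 3, and -162/(-54) = 3, so r = 3.
Then A·3^1 = -18 gives A = -6, and P(k) = -6·3^k.
P(4) = -6·3^4 = -486.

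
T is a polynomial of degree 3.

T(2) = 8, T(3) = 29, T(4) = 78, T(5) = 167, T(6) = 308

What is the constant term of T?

2

First differences: 21, 49, 89, 141. Second differences: 28, 40, 52. Third differences: 12, 12.
Level-3 differences are constant, so T has degree 3.
Fitting a degree-3 polynomial gives T(k) = 2k³ - 4k² + 3k + 2.
The constant term is T(0) = 2.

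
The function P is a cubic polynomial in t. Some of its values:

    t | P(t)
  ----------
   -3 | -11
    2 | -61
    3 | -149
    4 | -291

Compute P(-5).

51

Write P(t) = at³ + bt² + ct + d; the 4 given values yield a linear system in the 4 coefficients.
Solving, P(t) = -2t³ - 9t² - 5t + 1.
Then P(-5) = 51.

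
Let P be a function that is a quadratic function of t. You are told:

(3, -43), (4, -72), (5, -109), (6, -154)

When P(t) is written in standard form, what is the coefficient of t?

First differences: -29, -37, -45. Second differences: -8, -8.
Level-2 differences are constant, so P has degree 2.
Fitting a degree-2 polynomial gives P(t) = -4t² - t - 4.
The coefficient of t is -1.

-1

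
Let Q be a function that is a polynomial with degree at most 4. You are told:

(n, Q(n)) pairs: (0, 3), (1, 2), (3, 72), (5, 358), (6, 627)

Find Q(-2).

-13

Write Q(n) = an^4 + bn³ + cn² + dn + e; the 5 given values yield a linear system in the 5 coefficients.
Solving, the leading coefficient vanishes, and Q(n) = 3n³ - 4n + 3.
Then Q(-2) = -13.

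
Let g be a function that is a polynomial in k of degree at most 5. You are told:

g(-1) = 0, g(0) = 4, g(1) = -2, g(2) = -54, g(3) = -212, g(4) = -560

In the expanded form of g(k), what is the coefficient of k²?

First differences: 4, -6, -52, -158, -348. Second differences: -10, -46, -106, -190. Third differences: -36, -60, -84. Fourth differences: -24, -24.
Level-4 differences are constant, so g has degree 4.
Fitting a degree-4 polynomial gives g(k) = -k^4 - 4k³ - 4k² + 3k + 4.
The coefficient of k² is -4.

-4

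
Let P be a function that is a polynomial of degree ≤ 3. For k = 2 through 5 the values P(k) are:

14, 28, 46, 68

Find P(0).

First differences: 14, 18, 22. Second differences: 4, 4.
Level-2 differences are constant, so P has degree 2.
Fitting a degree-2 polynomial gives P(k) = 2k² + 4k - 2.
Then P(0) = -2.

-2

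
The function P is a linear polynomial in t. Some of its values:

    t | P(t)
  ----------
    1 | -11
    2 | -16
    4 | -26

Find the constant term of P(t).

-6

Write P(t) = at + b; the 3 given values yield a linear system in the 2 coefficients.
Solving, P(t) = -5t - 6.
The constant term is P(0) = -6.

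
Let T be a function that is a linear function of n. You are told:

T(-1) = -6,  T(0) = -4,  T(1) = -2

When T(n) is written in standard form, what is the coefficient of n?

2

First differences: 2, 2.
Level-1 differences are constant, so T has degree 1.
Fitting a degree-1 polynomial gives T(n) = 2n - 4.
The coefficient of n is 2.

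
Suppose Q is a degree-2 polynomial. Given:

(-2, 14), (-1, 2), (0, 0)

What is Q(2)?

Write Q(n) = an² + bn + c; the 3 given values yield a linear system in the 3 coefficients.
Solving, Q(n) = 5n² + 3n.
Then Q(2) = 26.

26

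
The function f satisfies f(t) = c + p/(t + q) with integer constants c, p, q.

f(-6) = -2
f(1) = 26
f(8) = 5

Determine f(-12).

0

(f(t) − c)(t + q) = p for each data point; the three points give a linear system in c and q, then p follows.
Solving: c = 2, q = 0, p = 24, so f(t) = 2 + 24/(t + 0).
Then f(-12) = 2 + 24/(-12) = 0.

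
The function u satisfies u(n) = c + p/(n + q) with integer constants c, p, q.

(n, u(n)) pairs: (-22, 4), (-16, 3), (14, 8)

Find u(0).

15

(u(n) − c)(n + q) = p for each data point; the three points give a linear system in c and q, then p follows.
Solving: c = 6, q = 4, p = 36, so u(n) = 6 + 36/(n + 4).
Then u(0) = 6 + 36/4 = 15.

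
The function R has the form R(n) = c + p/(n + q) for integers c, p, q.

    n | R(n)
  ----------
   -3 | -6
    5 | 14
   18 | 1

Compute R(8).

5

(R(n) − c)(n + q) = p for each data point; the three points give a linear system in c and q, then p follows.
Solving: c = -1, q = -3, p = 30, so R(n) = -1 + 30/(n − 3).
Then R(8) = -1 + 30/5 = 5.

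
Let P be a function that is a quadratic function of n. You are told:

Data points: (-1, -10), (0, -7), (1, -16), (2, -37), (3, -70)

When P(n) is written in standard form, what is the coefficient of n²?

Write P(n) = an² + bn + c; the 5 given values yield a linear system in the 3 coefficients.
Solving, P(n) = -6n² - 3n - 7.
The coefficient of n² is -6.

-6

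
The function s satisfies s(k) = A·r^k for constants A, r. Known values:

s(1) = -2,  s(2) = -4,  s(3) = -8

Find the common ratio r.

Consecutive ratio: -4/(-2) = 2, and -8/(-4) = 2, so r = 2.
Then A·2^1 = -2 gives A = -1, and s(k) = -1·2^k.

2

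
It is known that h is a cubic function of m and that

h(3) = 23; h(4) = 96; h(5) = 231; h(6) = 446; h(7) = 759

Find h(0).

-4

First differences: 73, 135, 215, 313. Second differences: 62, 80, 98. Third differences: 18, 18.
Level-3 differences are constant, so h has degree 3.
Fitting a degree-3 polynomial gives h(m) = 3m³ - 5m² - 3m - 4.
Then h(0) = -4.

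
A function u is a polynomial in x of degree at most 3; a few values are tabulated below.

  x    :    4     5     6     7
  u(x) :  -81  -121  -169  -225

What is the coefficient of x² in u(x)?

-4

First differences: -40, -48, -56. Second differences: -8, -8.
Level-2 differences are constant, so u has degree 2.
Fitting a degree-2 polynomial gives u(x) = -4x² - 4x - 1.
The coefficient of x² is -4.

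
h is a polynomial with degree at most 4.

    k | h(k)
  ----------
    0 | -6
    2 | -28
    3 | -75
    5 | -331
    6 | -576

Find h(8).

-1390

Write h(k) = ak^4 + bk³ + ck² + dk + e; the 5 given values yield a linear system in the 5 coefficients.
Solving, the leading coefficient vanishes, and h(k) = -3k³ + 3k² - 5k - 6.
Then h(8) = -1390.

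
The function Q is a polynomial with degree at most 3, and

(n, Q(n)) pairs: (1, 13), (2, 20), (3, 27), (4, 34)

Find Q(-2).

Write Q(n) = an³ + bn² + cn + d; the 4 given values yield a linear system in the 4 coefficients.
Solving, the top 2 coefficients vanish, and Q(n) = 7n + 6.
Then Q(-2) = -8.

-8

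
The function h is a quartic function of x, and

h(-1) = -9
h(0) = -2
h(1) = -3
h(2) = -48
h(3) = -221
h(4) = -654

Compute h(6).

-3068

First differences: 7, -1, -45, -173, -433. Second differences: -8, -44, -128, -260. Third differences: -36, -84, -132. Fourth differences: -48, -48.
Level-4 differences are constant, so h has degree 4.
Fitting a degree-4 polynomial gives h(x) = -2x^4 - 2x³ - 2x² + 5x - 2.
Then h(6) = -3068.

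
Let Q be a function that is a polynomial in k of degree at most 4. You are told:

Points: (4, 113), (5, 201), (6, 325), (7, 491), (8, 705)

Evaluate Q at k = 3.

55

First differences: 88, 124, 166, 214. Second differences: 36, 42, 48. Third differences: 6, 6.
Level-3 differences are constant, so Q has degree 3.
Fitting a degree-3 polynomial gives Q(k) = k³ + 3k² + 1.
Then Q(3) = 55.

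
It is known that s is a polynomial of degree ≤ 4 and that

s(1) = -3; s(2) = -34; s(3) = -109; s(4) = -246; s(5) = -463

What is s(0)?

2

First differences: -31, -75, -137, -217. Second differences: -44, -62, -80. Third differences: -18, -18.
Level-3 differences are constant, so s has degree 3.
Fitting a degree-3 polynomial gives s(m) = -3m³ - 4m² + 2m + 2.
The constant term is s(0) = 2.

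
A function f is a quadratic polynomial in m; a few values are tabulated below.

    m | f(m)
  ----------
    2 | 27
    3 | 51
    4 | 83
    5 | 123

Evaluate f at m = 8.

First differences: 24, 32, 40. Second differences: 8, 8.
Level-2 differences are constant, so f has degree 2.
Fitting a degree-2 polynomial gives f(m) = 4m² + 4m + 3.
Then f(8) = 291.

291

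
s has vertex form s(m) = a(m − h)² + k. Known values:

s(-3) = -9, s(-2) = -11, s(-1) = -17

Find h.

First differences -2, -6; second difference -4 = 2a, so a = -2.
Expanding, the m-coefficient is −2ah = 4h; matching it to the data gives h = -3, and then k = -9.
So s(m) = -2(m + 3)² − 9.
Hence h = -3.

-3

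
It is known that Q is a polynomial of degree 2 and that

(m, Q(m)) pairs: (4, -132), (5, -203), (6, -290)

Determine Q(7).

Write Q(m) = am² + bm + c; the 3 given values yield a linear system in the 3 coefficients.
Solving, Q(m) = -8m² + m - 8.
Then Q(7) = -393.

-393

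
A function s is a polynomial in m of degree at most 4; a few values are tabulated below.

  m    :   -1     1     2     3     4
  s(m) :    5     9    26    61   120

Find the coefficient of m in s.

1

Write s(m) = am^4 + bm³ + cm² + dm + e; the 5 given values yield a linear system in the 5 coefficients.
Solving, the leading coefficient vanishes, and s(m) = m³ + 3m² + m + 4.
The coefficient of m is 1.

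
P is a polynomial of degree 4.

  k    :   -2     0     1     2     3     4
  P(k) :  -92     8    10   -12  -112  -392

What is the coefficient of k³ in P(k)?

3

Write P(k) = ak^4 + bk³ + ck² + dk + e; the 6 given values yield a linear system in the 5 coefficients.
Solving, P(k) = -2k^4 + 3k³ - 7k² + 8k + 8.
The coefficient of k³ is 3.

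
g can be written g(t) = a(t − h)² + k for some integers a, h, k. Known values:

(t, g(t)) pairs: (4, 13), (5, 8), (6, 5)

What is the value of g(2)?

29

First differences -5, -3; second difference 2 = 2a, so a = 1.
Expanding, the t-coefficient is −2ah = -2h; matching it to the data gives h = 7, and then k = 4.
So g(t) = 1(t − 7)² + 4.
g(2) = 1·(-5)² + 4 = 29.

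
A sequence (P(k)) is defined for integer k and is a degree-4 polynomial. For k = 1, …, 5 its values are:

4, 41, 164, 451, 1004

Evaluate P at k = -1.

-4

Write P(k) = ak^4 + bk³ + ck² + dk + e; the 5 given values yield a linear system in the 5 coefficients.
Solving, P(k) = k^4 + 3k³ + k - 1.
Then P(-1) = -4.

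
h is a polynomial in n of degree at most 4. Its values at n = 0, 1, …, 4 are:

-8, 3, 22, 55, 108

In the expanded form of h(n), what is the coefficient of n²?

First differences: 11, 19, 33, 53. Second differences: 8, 14, 20. Third differences: 6, 6.
Level-3 differences are constant, so h has degree 3.
Fitting a degree-3 polynomial gives h(n) = n³ + n² + 9n - 8.
The coefficient of n² is 1.

1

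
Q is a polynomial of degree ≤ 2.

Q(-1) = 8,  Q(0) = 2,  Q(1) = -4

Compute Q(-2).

14

First differences: -6, -6.
Level-1 differences are constant, so Q has degree 1.
Fitting a degree-1 polynomial gives Q(n) = -6n + 2.
Then Q(-2) = 14.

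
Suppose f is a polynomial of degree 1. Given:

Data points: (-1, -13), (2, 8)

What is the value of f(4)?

Write f(n) = an + b; the 2 given values yield a linear system in the 2 coefficients.
Solving, f(n) = 7n - 6.
Then f(4) = 22.

22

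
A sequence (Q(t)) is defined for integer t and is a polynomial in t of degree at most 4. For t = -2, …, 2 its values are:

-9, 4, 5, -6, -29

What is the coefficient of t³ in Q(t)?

First differences: 13, 1, -11, -23. Second differences: -12, -12, -12.
Level-2 differences are constant, so Q has degree 2.
Fitting a degree-2 polynomial gives Q(t) = -6t² - 5t + 5.
The coefficient of t³ is 0.

0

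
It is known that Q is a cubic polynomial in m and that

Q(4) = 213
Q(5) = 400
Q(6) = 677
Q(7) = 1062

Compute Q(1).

12

Write Q(m) = am³ + bm² + cm + d; the 4 given values yield a linear system in the 4 coefficients.
Solving, Q(m) = 3m³ + 4m + 5.
Then Q(1) = 12.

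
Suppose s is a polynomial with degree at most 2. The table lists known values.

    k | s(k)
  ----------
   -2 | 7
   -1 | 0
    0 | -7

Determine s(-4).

21

First differences: -7, -7.
Level-1 differences are constant, so s has degree 1.
Fitting a degree-1 polynomial gives s(k) = -7k - 7.
Then s(-4) = 21.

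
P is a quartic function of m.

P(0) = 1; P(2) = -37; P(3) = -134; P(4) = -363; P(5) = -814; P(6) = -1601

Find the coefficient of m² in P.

-2

Write P(m) = am^4 + bm³ + cm² + dm + e; the 6 given values yield a linear system in the 5 coefficients.
Solving, P(m) = -m^4 - m³ - 2m² - 3m + 1.
The coefficient of m² is -2.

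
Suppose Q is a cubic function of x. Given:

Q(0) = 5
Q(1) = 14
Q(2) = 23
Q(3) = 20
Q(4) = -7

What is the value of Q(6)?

-181

Write Q(x) = ax³ + bx² + cx + d; the 5 given values yield a linear system in the 4 coefficients.
Solving, Q(x) = -2x³ + 6x² + 5x + 5.
Then Q(6) = -181.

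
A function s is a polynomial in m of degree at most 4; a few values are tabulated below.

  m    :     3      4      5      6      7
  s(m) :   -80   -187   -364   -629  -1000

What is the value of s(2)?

-25

First differences: -107, -177, -265, -371. Second differences: -70, -88, -106. Third differences: -18, -18.
Level-3 differences are constant, so s has degree 3.
Fitting a degree-3 polynomial gives s(m) = -3m³ + m² - 3m + 1.
Then s(2) = -25.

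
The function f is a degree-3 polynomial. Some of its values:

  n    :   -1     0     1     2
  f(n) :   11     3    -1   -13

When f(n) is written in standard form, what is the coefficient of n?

-4

Write f(n) = an³ + bn² + cn + d; the 4 given values yield a linear system in the 4 coefficients.
Solving, f(n) = -2n³ + 2n² - 4n + 3.
The coefficient of n is -4.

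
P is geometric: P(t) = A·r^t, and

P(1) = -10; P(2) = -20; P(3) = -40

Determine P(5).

-160

Consecutive ratio: -20/(-10) = 2, and -40/(-20) = 2, so r = 2.
Then A·2^1 = -10 gives A = -5, and P(t) = -5·2^t.
P(5) = -5·2^5 = -160.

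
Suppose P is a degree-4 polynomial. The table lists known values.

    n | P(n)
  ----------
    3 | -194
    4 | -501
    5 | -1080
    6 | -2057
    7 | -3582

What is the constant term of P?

Write P(n) = an^4 + bn³ + cn² + dn + e; the 5 given values yield a linear system in the 5 coefficients.
Solving, P(n) = -n^4 - 3n³ - 3n² - 5.
The constant term is P(0) = -5.

-5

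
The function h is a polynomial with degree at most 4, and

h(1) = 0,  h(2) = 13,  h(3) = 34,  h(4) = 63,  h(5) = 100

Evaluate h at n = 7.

Write h(n) = an^4 + bn³ + cn² + dn + e; the 5 given values yield a linear system in the 5 coefficients.
Solving, the top 2 coefficients vanish, and h(n) = 4n² + n - 5.
Then h(7) = 198.

198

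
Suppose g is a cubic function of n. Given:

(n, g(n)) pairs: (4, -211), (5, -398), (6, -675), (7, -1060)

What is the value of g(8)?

-1571

Write g(n) = an³ + bn² + cn + d; the 4 given values yield a linear system in the 4 coefficients.
Solving, g(n) = -3n³ - 4n - 3.
Then g(8) = -1571.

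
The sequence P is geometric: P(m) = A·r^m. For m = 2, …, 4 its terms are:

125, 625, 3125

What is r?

5

Consecutive ratio: 625/125 = 5, and 3125/625 = 5, so r = 5.
Then A·5^2 = 125 gives A = 5, and P(m) = 5·5^m.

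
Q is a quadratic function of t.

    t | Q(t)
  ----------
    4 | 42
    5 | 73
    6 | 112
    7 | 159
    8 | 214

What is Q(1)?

First differences: 31, 39, 47, 55. Second differences: 8, 8, 8.
Level-2 differences are constant, so Q has degree 2.
Fitting a degree-2 polynomial gives Q(t) = 4t² - 5t - 2.
Then Q(1) = -3.

-3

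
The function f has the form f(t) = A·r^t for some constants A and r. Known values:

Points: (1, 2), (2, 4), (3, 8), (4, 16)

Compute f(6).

64

Consecutive ratio: 4/2 = 2, and 8/4 = 2, so r = 2.
Then A·2^1 = 2 gives A = 1, and f(t) = 1·2^t.
f(6) = 1·2^6 = 64.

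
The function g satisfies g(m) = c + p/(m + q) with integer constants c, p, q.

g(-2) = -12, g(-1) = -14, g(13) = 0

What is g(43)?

(g(m) − c)(m + q) = p for each data point; the three points give a linear system in c and q, then p follows.
Solving: c = -4, q = -3, p = 40, so g(m) = -4 + 40/(m − 3).
Then g(43) = -4 + 40/40 = -3.

-3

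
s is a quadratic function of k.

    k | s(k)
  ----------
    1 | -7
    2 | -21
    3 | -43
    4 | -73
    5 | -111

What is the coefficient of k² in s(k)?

Write s(k) = ak² + bk + c; the 5 given values yield a linear system in the 3 coefficients.
Solving, s(k) = -4k² - 2k - 1.
The coefficient of k² is -4.

-4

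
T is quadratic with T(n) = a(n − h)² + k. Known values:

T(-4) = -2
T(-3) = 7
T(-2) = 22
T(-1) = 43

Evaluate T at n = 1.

103

First differences 9, 15, 21; second difference 6 = 2a, so a = 3.
Expanding, the n-coefficient is −2ah = -6h; matching it to the data gives h = -5, and then k = -5.
So T(n) = 3(n + 5)² − 5.
T(1) = 3·6² − 5 = 103.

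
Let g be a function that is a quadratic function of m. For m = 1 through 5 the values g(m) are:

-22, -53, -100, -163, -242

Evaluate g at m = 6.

-337

Write g(m) = am² + bm + c; the 5 given values yield a linear system in the 3 coefficients.
Solving, g(m) = -8m² - 7m - 7.
Then g(6) = -337.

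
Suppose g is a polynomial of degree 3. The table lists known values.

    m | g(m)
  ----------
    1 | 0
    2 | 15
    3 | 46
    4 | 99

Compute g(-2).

-9

Write g(m) = am³ + bm² + cm + d; the 4 given values yield a linear system in the 4 coefficients.
Solving, g(m) = m³ + 2m² + 2m - 5.
Then g(-2) = -9.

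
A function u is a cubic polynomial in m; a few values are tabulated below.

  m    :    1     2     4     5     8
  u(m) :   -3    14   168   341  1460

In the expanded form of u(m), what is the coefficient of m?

Write u(m) = am³ + bm² + cm + d; the 5 given values yield a linear system in the 4 coefficients.
Solving, u(m) = 3m³ - m² - m - 4.
The coefficient of m is -1.

-1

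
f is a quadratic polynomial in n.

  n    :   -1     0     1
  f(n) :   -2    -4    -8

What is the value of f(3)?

-22

Write f(n) = an² + bn + c; the 3 given values yield a linear system in the 3 coefficients.
Solving, f(n) = -n² - 3n - 4.
Then f(3) = -22.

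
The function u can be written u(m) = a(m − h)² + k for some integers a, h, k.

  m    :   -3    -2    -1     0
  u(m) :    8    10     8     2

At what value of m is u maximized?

-2

First differences 2, -2, -6; second difference -4 = 2a, so a = -2.
Expanding, the m-coefficient is −2ah = 4h; matching it to the data gives h = -2, and then k = 10.
So u(m) = -2(m + 2)² + 10.
Hence h = -2.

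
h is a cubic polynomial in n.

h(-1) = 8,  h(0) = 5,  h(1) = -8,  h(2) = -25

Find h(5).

-40

Write h(n) = an³ + bn² + cn + d; the 4 given values yield a linear system in the 4 coefficients.
Solving, h(n) = n³ - 5n² - 9n + 5.
Then h(5) = -40.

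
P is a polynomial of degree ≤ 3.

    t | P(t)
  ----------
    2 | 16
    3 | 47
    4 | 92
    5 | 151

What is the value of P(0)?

First differences: 31, 45, 59. Second differences: 14, 14.
Level-2 differences are constant, so P has degree 2.
Fitting a degree-2 polynomial gives P(t) = 7t² - 4t - 4.
Then P(0) = -4.

-4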